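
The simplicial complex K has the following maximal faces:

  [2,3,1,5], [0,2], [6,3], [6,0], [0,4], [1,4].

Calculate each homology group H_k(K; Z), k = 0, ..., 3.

H_0 ≅ Z,  H_1 ≅ Z^2,  H_2 = 0,  H_3 = 0.

Fix the vertex order 0 < 1 < 2 < 3 < 4 < 5 < 6 and write every simplex with vertices in increasing order. Then dim K = 3 and the simplices of K are:

  0-simplices (7): [0], [1], [2], [3], [4], [5], [6]
  1-simplices (11): [0,2], [0,4], [0,6], [1,2], [1,3], [1,4], [1,5], [2,3], [2,5], [3,5], [3,6]
  2-simplices (4): [1,2,3], [1,2,5], [1,3,5], [2,3,5]
  3-simplices (1): [1,2,3,5]

so the chain groups are C_0 ≅ Z^7, C_1 ≅ Z^11, C_2 ≅ Z^4, C_3 ≅ Z^1.

Boundary ∂_1: C_1 → C_0 is given by ∂[p,q] = [q] − [p]. For instance
  ∂[1,4] = [4] − [1].
This gives a 7×11 integer matrix of rank 6; reducing to Smith normal form yields diagonal entries (1,1,1,1,1,1).

∂_2: C_2 → C_1 acts by ∂[p,q,r] = [q,r] − [p,r] + [p,q]. For instance
  ∂[1,3,5] = [3,5] − [1,5] + [1,3],
  ∂[2,3,5] = [3,5] − [2,5] + [2,3].
This gives a 11×4 integer matrix of rank 3; reducing to Smith normal form yields diagonal entries (1,1,1).

Boundary ∂_3: C_3 → C_2 sends each 3-simplex σ to the alternating sum Σ_i (−1)^i (σ with its i-th vertex removed). For instance
  ∂[1,2,3,5] = [2,3,5] − [1,3,5] + [1,2,5] − [1,2,3].
As a 4×1 matrix over Z this has rank 1, with invariant factors (1).

From H_k ≅ ker(∂_k) / im(∂_{k+1}) we obtain:

  H_0: rank C_0 − rank ∂_1 = 7 − 6 = 1, and the invariant factors of ∂_1 are all 1, so H_0 = Z.
  H_1: rank ker ∂_1 − rank ∂_2 = (11 − 6) − 3 = 2, and the invariant factors of ∂_2 are all 1, so H_1 = Z^2.
  H_2: rank ker ∂_2 − rank ∂_3 = (4 − 3) − 1 = 0, and the invariant factors of ∂_3 are all 1, so H_2 = 0.
  H_3: rank ker ∂_3 − rank ∂_4 = (1 − 1) − 0 = 0, and there is no ∂_4, so H_3 = 0.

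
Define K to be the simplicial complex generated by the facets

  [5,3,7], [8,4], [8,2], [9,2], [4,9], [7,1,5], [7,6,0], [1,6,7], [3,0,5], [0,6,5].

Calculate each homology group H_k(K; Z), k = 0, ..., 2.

H_0 = Z^2,  H_1 = Z^2,  H_2 = 0.

Fix the vertex order 0 < 1 < 2 < 3 < 4 < 5 < 6 < 7 < 8 < 9 and write every simplex with vertices in increasing order. Then dim K = 2 and the simplices of K are:

  0-simplices (10): [0], [1], [2], [3], [4], [5], [6], [7], [8], [9]
  1-simplices (16): [0,3], [0,5], [0,6], [0,7], [1,5], [1,6], [1,7], [2,8], [2,9], [3,5], [3,7], [4,8], [4,9], [5,6], [5,7], [6,7]
  2-simplices (6): [0,3,5], [0,5,6], [0,6,7], [1,5,7], [1,6,7], [3,5,7]

giving chain groups C_0 ≅ Z^10, C_1 ≅ Z^16, C_2 ≅ Z^6.

The boundary map ∂_1: C_1 → C_0 maps an edge to its endpoints' difference, ∂[p,q] = q − p. For instance
  ∂[4,8] = [8] − [4].
As a 10×16 matrix over Z this has rank 8, with invariant factors (1,1,1,1,1,1,1,1).

Boundary ∂_2: C_2 → C_1 sends each 2-simplex [p,q,r] to [q,r] − [p,r] + [p,q]. For instance
  ∂[1,5,7] = [5,7] − [1,7] + [1,5],
  ∂[0,6,7] = [6,7] − [0,7] + [0,6].
As a 16×6 matrix over Z this has rank 6, with invariant factors (1,1,1,1,1,1).

Reading off H_k = ker ∂_k / im ∂_{k+1}:

  H_0: rank C_0 − rank ∂_1 = 10 − 8 = 2, and the invariant factors of ∂_1 are all 1, so H_0 ≅ Z^2.
  H_1: rank ker ∂_1 − rank ∂_2 = (16 − 8) − 6 = 2, and the invariant factors of ∂_2 are all 1, so H_1 ≅ Z^2.
  H_2: rank ker ∂_2 − rank ∂_3 = (6 − 6) − 0 = 0, and there is no ∂_3, so H_2 ≅ 0.

As a check, the Euler characteristic is 10 − 16 + 6 = 0, which agrees with 2 − 2 + 0 = 0.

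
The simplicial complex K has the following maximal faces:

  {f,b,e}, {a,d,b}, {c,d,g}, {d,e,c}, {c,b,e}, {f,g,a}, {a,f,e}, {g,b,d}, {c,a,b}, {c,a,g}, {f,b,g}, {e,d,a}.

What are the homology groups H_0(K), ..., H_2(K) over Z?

K has 7 vertices, 18 edges, 12 triangles.
rank ∂_0 = 0, rank ∂_1 = 6 ⇒ b_0 = 7 − 0 − 6 = 1; all invariant factors of ∂_1 are 1 so no torsion. So H_0 ≅ Z.
rank ∂_1 = 6, rank ∂_2 = 12 ⇒ b_1 = 18 − 6 − 12 = 0; ∂_2 has invariant factor(s) [2] giving torsion. So H_1 ≅ Z/2.
rank ∂_2 = 12, rank ∂_3 = 0 ⇒ b_2 = 12 − 12 − 0 = 0. So H_2 ≅ 0.

H_0 = Z,  H_1 = Z/2,  H_2 = 0.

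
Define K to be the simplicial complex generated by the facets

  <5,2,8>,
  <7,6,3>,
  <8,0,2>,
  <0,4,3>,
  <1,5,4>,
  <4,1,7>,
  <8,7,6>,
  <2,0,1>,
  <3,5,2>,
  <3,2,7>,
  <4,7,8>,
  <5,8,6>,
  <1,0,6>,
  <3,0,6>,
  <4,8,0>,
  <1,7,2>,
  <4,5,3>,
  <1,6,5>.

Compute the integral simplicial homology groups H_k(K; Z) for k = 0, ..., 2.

H_0 ≅ Z,  H_1 ≅ Z^2,  H_2 ≅ Z.

Take the total order 0 < 1 < 2 < 3 < 4 < 5 < 6 < 7 < 8 on the vertex set. Then K (dimension 2) consists of the simplices:

  0-simplices (9): [0], [1], [2], [3], [4], [5], [6], [7], [8]
  1-simplices (27): (27 of them)
  2-simplices (18): [0,1,2], [0,1,6], [0,2,8], [0,3,4], [0,3,6], [0,4,8], [1,2,7], [1,4,5], [1,4,7], [1,5,6], [2,3,5], [2,3,7], [2,5,8], [3,4,5], [3,6,7], [4,7,8], [5,6,8], [6,7,8]

so the chain groups are C_0 ≅ Z^9, C_1 ≅ Z^27, C_2 ≅ Z^18.

The boundary map ∂_1: C_1 → C_0 is given by ∂[p,q] = [q] − [p]. For instance
  ∂[4,8] = [8] − [4].
The resulting 9×27 matrix has rank 8, and its Smith normal form has invariant factors (1,1,1,1,1,1,1,1).

Boundary ∂_2: C_2 → C_1 acts by ∂[p,q,r] = [q,r] − [p,r] + [p,q]. For instance
  ∂[2,3,7] = [3,7] − [2,7] + [2,3],
  ∂[0,1,2] = [1,2] − [0,2] + [0,1].
This gives a 27×18 integer matrix of rank 17; reducing to Smith normal form yields diagonal entries (1,1,1,1,1,1,1,1,1,1,1,1,1,1,1,1,1).

From H_k ≅ ker(∂_k) / im(∂_{k+1}) we obtain:

  H_0: rank C_0 − rank ∂_1 = 9 − 8 = 1, and the invariant factors of ∂_1 are all 1, so H_0 ≅ Z.
  H_1: rank ker ∂_1 − rank ∂_2 = (27 − 8) − 17 = 2, and the invariant factors of ∂_2 are all 1, so H_1 ≅ Z^2.
  H_2: rank ker ∂_2 − rank ∂_3 = (18 − 17) − 0 = 1, and there is no ∂_3, so H_2 ≅ Z.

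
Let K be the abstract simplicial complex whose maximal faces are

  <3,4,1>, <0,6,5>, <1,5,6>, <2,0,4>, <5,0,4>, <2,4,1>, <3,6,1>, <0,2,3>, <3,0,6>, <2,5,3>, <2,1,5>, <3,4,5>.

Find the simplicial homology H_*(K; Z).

H_0 = Z,  H_1 = Z_2,  H_2 = 0.

Take the total order 0 < 1 < 2 < 3 < 4 < 5 < 6 on the vertex set. Then K (dimension 2) consists of the simplices:

  0-simplices (7): [0], [1], [2], [3], [4], [5], [6]
  1-simplices (18): [0,2], [0,3], [0,4], [0,5], [0,6], [1,2], [1,3], [1,4], [1,5], [1,6], [2,3], [2,4], [2,5], [3,4], [3,5], [3,6], [4,5], [5,6]
  2-simplices (12): [0,2,3], [0,2,4], [0,3,6], [0,4,5], [0,5,6], [1,2,4], [1,2,5], [1,3,4], [1,3,6], [1,5,6], [2,3,5], [3,4,5]

Hence C_0 ≅ Z^7, C_1 ≅ Z^18, C_2 ≅ Z^12.

The boundary map ∂_1: C_1 → C_0 is given by ∂[p,q] = [q] − [p]. For instance
  ∂[2,4] = [4] − [2].
The 7×18 boundary matrix has rank 6 and Smith normal form diag(1,1,1,1,1,1).

∂_2: C_2 → C_1 maps a triangle to the signed sum of its edges. For instance
  ∂[1,5,6] = [5,6] − [1,6] + [1,5],
  ∂[0,2,3] = [2,3] − [0,3] + [0,2].
The 18×12 boundary matrix has rank 12 and Smith normal form diag(1,1,1,1,1,1,1,1,1,1,1,2).

From H_k ≅ ker(∂_k) / im(∂_{k+1}) we obtain:

  H_0: rank C_0 − rank ∂_1 = 7 − 6 = 1, and the invariant factors of ∂_1 are all 1, so H_0 ≅ Z.
  H_1: rank ker ∂_1 − rank ∂_2 = (18 − 6) − 12 = 0, and ∂_2 has invariant factor 2 > 1, so H_1 ≅ Z_2.
  H_2: rank ker ∂_2 − rank ∂_3 = (12 − 12) − 0 = 0, and there is no ∂_3, so H_2 ≅ 0.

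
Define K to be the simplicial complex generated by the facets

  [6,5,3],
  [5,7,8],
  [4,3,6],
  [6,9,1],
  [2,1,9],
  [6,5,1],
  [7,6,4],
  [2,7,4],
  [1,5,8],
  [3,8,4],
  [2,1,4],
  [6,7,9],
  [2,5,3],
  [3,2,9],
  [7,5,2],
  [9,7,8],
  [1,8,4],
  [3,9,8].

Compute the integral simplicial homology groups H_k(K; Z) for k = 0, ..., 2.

Take the total order 1 < 2 < 3 < 4 < 5 < 6 < 7 < 8 < 9 on the vertex set. Then K (dimension 2) consists of the simplices:

  0-simplices (9): [1], [2], [3], [4], [5], [6], [7], [8], [9]
  1-simplices (27): (27 of them)
  2-simplices (18): [1,2,4], [1,2,9], [1,4,8], [1,5,6], [1,5,8], [1,6,9], [2,3,5], [2,3,9], [2,4,7], [2,5,7], [3,4,6], [3,4,8], [3,5,6], [3,8,9], [4,6,7], [5,7,8], [6,7,9], [7,8,9]

Hence C_0 ≅ Z^9, C_1 ≅ Z^27, C_2 ≅ Z^18.

∂_1: C_1 → C_0 sends each edge [p,q] (with p < q) to q − p.
The 9×27 boundary matrix has rank 8 and Smith normal form diag(1,1,1,1,1,1,1,1).

∂_2: C_2 → C_1 maps a triangle to the signed sum of its edges. For instance
  ∂[3,5,6] = [5,6] − [3,6] + [3,5],
  ∂[6,7,9] = [7,9] − [6,9] + [6,7].
As a 27×18 matrix over Z this has rank 17, with invariant factors (1,1,1,1,1,1,1,1,1,1,1,1,1,1,1,1,1).

Reading off H_k = ker ∂_k / im ∂_{k+1}:

  H_0: rank C_0 − rank ∂_1 = 9 − 8 = 1, and the invariant factors of ∂_1 are all 1, so H_0 ≅ Z.
  H_1: rank ker ∂_1 − rank ∂_2 = (27 − 8) − 17 = 2, and the invariant factors of ∂_2 are all 1, so H_1 ≅ Z^2.
  H_2: rank ker ∂_2 − rank ∂_3 = (18 − 17) − 0 = 1, and there is no ∂_3, so H_2 ≅ Z.

H_0 ≅ Z,  H_1 ≅ Z^2,  H_2 ≅ Z.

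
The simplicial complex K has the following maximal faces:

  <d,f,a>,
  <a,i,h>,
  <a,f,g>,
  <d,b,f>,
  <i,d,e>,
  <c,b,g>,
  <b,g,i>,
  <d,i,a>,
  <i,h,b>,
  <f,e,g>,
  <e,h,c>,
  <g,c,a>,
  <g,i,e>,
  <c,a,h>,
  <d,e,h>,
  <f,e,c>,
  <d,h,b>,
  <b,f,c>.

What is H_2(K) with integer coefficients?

Take the total order a < b < c < d < e < f < g < h < i on the vertex set. Then K (dimension 2) consists of the simplices:

  0-simplices (9): a, b, c, d, e, f, g, h, i
  1-simplices (27): ac, ad, af, ag, ah, ai, bc, bd, bf, bg, bh, bi, ce, cf, cg, ch, de, df, dh, di, ef, eg, eh, ei, fg, gi, hi
  2-simplices (18): acg, ach, adf, adi, afg, ahi, bcf, bcg, bdf, bdh, bgi, bhi, cef, ceh, deh, dei, efg, egi

giving chain groups C_0 ≅ Z^9, C_1 ≅ Z^27, C_2 ≅ Z^18.

Boundary ∂_1: C_1 → C_0 is given by ∂[p,q] = [q] − [p].
This gives a 9×27 integer matrix of rank 8; reducing to Smith normal form yields diagonal entries (1,1,1,1,1,1,1,1).

The boundary map ∂_2: C_2 → C_1 acts by ∂[p,q,r] = [q,r] − [p,r] + [p,q]. For instance
  ∂dei = ei − di + de,
  ∂bgi = gi − bi + bg.
The resulting 27×18 matrix has rank 18, and its Smith normal form has invariant factors (1,1,1,1,1,1,1,1,1,1,1,1,1,1,1,1,1,2).

Now H_k = ker ∂_k / im ∂_{k+1}, so:

  H_2: rank ker ∂_2 − rank ∂_3 = (18 − 18) − 0 = 0, and there is no ∂_3, so H_2 ≅ 0.

(K is a triangulation of the Klein bottle.)

H_2 ≅ 0.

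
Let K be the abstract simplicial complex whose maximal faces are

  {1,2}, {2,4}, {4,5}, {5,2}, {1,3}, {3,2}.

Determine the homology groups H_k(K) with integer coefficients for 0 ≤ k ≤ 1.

Take the total order 1 < 2 < 3 < 4 < 5 on the vertex set. Then K (dimension 1) consists of the simplices:

  0-simplices (5): [1], [2], [3], [4], [5]
  1-simplices (6): [1,2], [1,3], [2,3], [2,4], [2,5], [4,5]

so the chain groups are C_0 ≅ Z^5, C_1 ≅ Z^6.

Boundary ∂_1: C_1 → C_0 is given by ∂[p,q] = [q] − [p].
The 5×6 boundary matrix has rank 4 and Smith normal form diag(1,1,1,1).

From H_k ≅ ker(∂_k) / im(∂_{k+1}) we obtain:

  H_0: rank C_0 − rank ∂_1 = 5 − 4 = 1, and the invariant factors of ∂_1 are all 1, so H_0 ≅ Z.
  H_1: rank ker ∂_1 − rank ∂_2 = (6 − 4) − 0 = 2, and there is no ∂_2, so H_1 ≅ Z^2.

As a check, the Euler characteristic is 5 − 6 = -1, which agrees with 1 − 2 = -1.
(K is a triangulation of a wedge of 2 circles.)

H_0 = Z,  H_1 = Z^2.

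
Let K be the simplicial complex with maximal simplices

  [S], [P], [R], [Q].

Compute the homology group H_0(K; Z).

K has 4 vertices.
rank ∂_0 = 0, rank ∂_1 = 0 ⇒ b_0 = 4 − 0 − 0 = 4. So H_0 = Z^4.

H_0 ≅ Z^4.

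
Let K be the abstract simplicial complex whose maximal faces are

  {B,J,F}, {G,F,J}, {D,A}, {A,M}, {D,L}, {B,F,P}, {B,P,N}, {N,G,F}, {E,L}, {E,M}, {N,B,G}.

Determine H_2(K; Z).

K has 11 vertices, 17 edges, 6 triangles.
rank ∂_2 = 6, rank ∂_3 = 0 ⇒ b_2 = 6 − 6 − 0 = 0. So H_2 ≅ 0.

H_2 ≅ 0.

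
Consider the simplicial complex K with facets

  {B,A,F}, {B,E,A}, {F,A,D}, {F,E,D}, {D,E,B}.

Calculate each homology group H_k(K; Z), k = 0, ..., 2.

Order the vertices as A < B < D < E < F. Listing each simplex with vertices in this order, K has dimension 2 with simplices:

  0-simplices (5): A, B, D, E, F
  1-simplices (10): AB, AD, AE, AF, BD, BE, BF, DE, DF, EF
  2-simplices (5): ABE, ABF, ADF, BDE, DEF

so the chain groups are C_0 ≅ Z^5, C_1 ≅ Z^10, C_2 ≅ Z^5.

The boundary map ∂_1: C_1 → C_0 is given by ∂[p,q] = [q] − [p].
The 5×10 boundary matrix has rank 4 and Smith normal form diag(1,1,1,1).

∂_2: C_2 → C_1 maps a triangle to the signed sum of its edges. For instance
  ∂ADF = DF − AF + AD,
  ∂ABE = BE − AE + AB.
The resulting 10×5 matrix has rank 5, and its Smith normal form has invariant factors (1,1,1,1,1).

Computing H_k = (kernel of ∂_k) / (image of ∂_{k+1}):

  H_0: rank C_0 − rank ∂_1 = 5 − 4 = 1, and the invariant factors of ∂_1 are all 1, so H_0 ≅ Z.
  H_1: rank ker ∂_1 − rank ∂_2 = (10 − 4) − 5 = 1, and the invariant factors of ∂_2 are all 1, so H_1 ≅ Z.
  H_2: rank ker ∂_2 − rank ∂_3 = (5 − 5) − 0 = 0, and there is no ∂_3, so H_2 ≅ 0.

As a check, the Euler characteristic is 5 − 10 + 5 = 0, which agrees with 1 − 1 + 0 = 0.

H_0 = Z,  H_1 = Z,  H_2 = 0.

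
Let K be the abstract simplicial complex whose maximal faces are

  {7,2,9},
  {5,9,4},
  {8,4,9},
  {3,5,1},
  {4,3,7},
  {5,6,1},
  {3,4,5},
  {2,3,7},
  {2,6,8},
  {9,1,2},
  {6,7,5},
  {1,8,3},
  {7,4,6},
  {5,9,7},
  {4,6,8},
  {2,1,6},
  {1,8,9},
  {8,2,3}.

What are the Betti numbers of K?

Fix the vertex order 1 < 2 < 3 < 4 < 5 < 6 < 7 < 8 < 9 and write every simplex with vertices in increasing order. Then dim K = 2 and the simplices of K are:

  0-simplices (9): [1], [2], [3], [4], [5], [6], [7], [8], [9]
  1-simplices (27): (27 of them)
  2-simplices (18): [1,2,6], [1,2,9], [1,3,5], [1,3,8], [1,5,6], [1,8,9], [2,3,7], [2,3,8], [2,6,8], [2,7,9], [3,4,5], [3,4,7], [4,5,9], [4,6,7], [4,6,8], [4,8,9], [5,6,7], [5,7,9]

giving chain groups C_0 ≅ Z^9, C_1 ≅ Z^27, C_2 ≅ Z^18.

The boundary map ∂_1: C_1 → C_0 maps an edge to its endpoints' difference, ∂[p,q] = q − p. For instance
  ∂[6,7] = [7] − [6].
This gives a 9×27 integer matrix of rank 8; reducing to Smith normal form yields diagonal entries (1,1,1,1,1,1,1,1).

The boundary map ∂_2: C_2 → C_1 acts by ∂[p,q,r] = [q,r] − [p,r] + [p,q]. For instance
  ∂[4,5,9] = [5,9] − [4,9] + [4,5],
  ∂[1,2,6] = [2,6] − [1,6] + [1,2].
The resulting 27×18 matrix has rank 18, and its Smith normal form has invariant factors (1,1,1,1,1,1,1,1,1,1,1,1,1,1,1,1,1,2).

Now H_k = ker ∂_k / im ∂_{k+1}, so:

  H_0: rank C_0 − rank ∂_1 = 9 − 8 = 1, and the invariant factors of ∂_1 are all 1, so H_0 = Z.
  H_1: rank ker ∂_1 − rank ∂_2 = (27 − 8) − 18 = 1, and ∂_2 has invariant factor 2 > 1, so H_1 = Z ⊕ Z/2.
  H_2: rank ker ∂_2 − rank ∂_3 = (18 − 18) − 0 = 0, and there is no ∂_3, so H_2 = 0.

Hence the Betti numbers are b_0 = 1, b_1 = 1, b_2 = 0.

b_0 = 1, b_1 = 1, b_2 = 0.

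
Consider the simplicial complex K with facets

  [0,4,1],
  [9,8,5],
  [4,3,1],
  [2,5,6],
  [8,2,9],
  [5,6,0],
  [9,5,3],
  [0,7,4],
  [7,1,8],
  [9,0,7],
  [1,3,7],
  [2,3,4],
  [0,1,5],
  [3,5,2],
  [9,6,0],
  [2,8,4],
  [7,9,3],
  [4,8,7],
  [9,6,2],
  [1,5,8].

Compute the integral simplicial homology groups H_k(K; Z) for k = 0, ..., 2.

We work with the vertex ordering 0 < 1 < 2 < 3 < 4 < 5 < 6 < 7 < 8 < 9. The simplices of K, each written with vertices in increasing order, are:

  0-simplices (10): [0], [1], [2], [3], [4], [5], [6], [7], [8], [9]
  1-simplices (30): (30 of them)
  2-simplices (20): (20 of them)

giving chain groups C_0 ≅ Z^10, C_1 ≅ Z^30, C_2 ≅ Z^20.

Boundary ∂_1: C_1 → C_0 sends each edge [p,q] (with p < q) to q − p. For instance
  ∂[5,9] = [9] − [5].
The 10×30 boundary matrix has rank 9 and Smith normal form diag(1,1,1,1,1,1,1,1,1).

Boundary ∂_2: C_2 → C_1 acts by ∂[p,q,r] = [q,r] − [p,r] + [p,q]. For instance
  ∂[0,4,7] = [4,7] − [0,7] + [0,4],
  ∂[4,7,8] = [7,8] − [4,8] + [4,7].
The 30×20 boundary matrix has rank 20 and Smith normal form diag(1,1,1,1,1,1,1,1,1,1,1,1,1,1,1,1,1,1,1,2).

Now H_k = ker ∂_k / im ∂_{k+1}, so:

  H_0: rank C_0 − rank ∂_1 = 10 − 9 = 1, and the invariant factors of ∂_1 are all 1, so H_0 = Z.
  H_1: rank ker ∂_1 − rank ∂_2 = (30 − 9) − 20 = 1, and ∂_2 has invariant factor 2 > 1, so H_1 = Z × Z/2.
  H_2: rank ker ∂_2 − rank ∂_3 = (20 − 20) − 0 = 0, and there is no ∂_3, so H_2 = 0.

As a check, the Euler characteristic is 10 − 30 + 20 = 0, which agrees with 1 − 1 + 0 = 0.

H_0 = Z,  H_1 = Z × Z/2,  H_2 = 0.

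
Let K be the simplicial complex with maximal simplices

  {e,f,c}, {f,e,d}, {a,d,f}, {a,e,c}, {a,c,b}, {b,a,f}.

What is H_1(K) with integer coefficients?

Take the total order a < b < c < d < e < f on the vertex set. Then K (dimension 2) consists of the simplices:

  0-simplices (6): a, b, c, d, e, f
  1-simplices (12): ab, ac, ad, ae, af, bc, bf, ce, cf, de, df, ef
  2-simplices (6): abc, abf, ace, adf, cef, def

Hence C_0 ≅ Z^6, C_1 ≅ Z^12, C_2 ≅ Z^6.

∂_1: C_1 → C_0 sends each edge [p,q] (with p < q) to q − p. For instance
  ∂df = f − d.
The 6×12 boundary matrix has rank 5 and Smith normal form diag(1,1,1,1,1).

∂_2: C_2 → C_1 acts by ∂[p,q,r] = [q,r] − [p,r] + [p,q]. For instance
  ∂cef = ef − cf + ce,
  ∂abc = bc − ac + ab.
This gives a 12×6 integer matrix of rank 6; reducing to Smith normal form yields diagonal entries (1,1,1,1,1,1).

Now H_k = ker ∂_k / im ∂_{k+1}, so:

  H_1: rank ker ∂_1 − rank ∂_2 = (12 − 5) − 6 = 1, and the invariant factors of ∂_2 are all 1, so H_1 = Z.

(K is a triangulation of the cylinder S^1 x I.)

H_1 ≅ Z.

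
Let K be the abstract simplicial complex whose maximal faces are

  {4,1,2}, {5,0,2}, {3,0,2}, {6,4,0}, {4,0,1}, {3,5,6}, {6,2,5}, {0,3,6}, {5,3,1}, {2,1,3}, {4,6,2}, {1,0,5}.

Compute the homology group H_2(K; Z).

We work with the vertex ordering 0 < 1 < 2 < 3 < 4 < 5 < 6. The simplices of K, each written with vertices in increasing order, are:

  0-simplices (7): [0], [1], [2], [3], [4], [5], [6]
  1-simplices (18): [0,1], [0,2], [0,3], [0,4], [0,5], [0,6], [1,2], [1,3], [1,4], [1,5], [2,3], [2,4], [2,5], [2,6], [3,5], [3,6], [4,6], [5,6]
  2-simplices (12): [0,1,4], [0,1,5], [0,2,3], [0,2,5], [0,3,6], [0,4,6], [1,2,3], [1,2,4], [1,3,5], [2,4,6], [2,5,6], [3,5,6]

giving chain groups C_0 ≅ Z^7, C_1 ≅ Z^18, C_2 ≅ Z^12.

∂_1: C_1 → C_0 maps an edge to its endpoints' difference, ∂[p,q] = q − p. For instance
  ∂[2,3] = [3] − [2].
The resulting 7×18 matrix has rank 6, and its Smith normal form has invariant factors (1,1,1,1,1,1).

∂_2: C_2 → C_1 maps a triangle to the signed sum of its edges. For instance
  ∂[1,3,5] = [3,5] − [1,5] + [1,3],
  ∂[3,5,6] = [5,6] − [3,6] + [3,5].
This gives a 18×12 integer matrix of rank 12; reducing to Smith normal form yields diagonal entries (1,1,1,1,1,1,1,1,1,1,1,2).

Now H_k = ker ∂_k / im ∂_{k+1}, so:

  H_2: rank ker ∂_2 − rank ∂_3 = (12 − 12) − 0 = 0, and there is no ∂_3, so H_2 = 0.

H_2 ≅ 0.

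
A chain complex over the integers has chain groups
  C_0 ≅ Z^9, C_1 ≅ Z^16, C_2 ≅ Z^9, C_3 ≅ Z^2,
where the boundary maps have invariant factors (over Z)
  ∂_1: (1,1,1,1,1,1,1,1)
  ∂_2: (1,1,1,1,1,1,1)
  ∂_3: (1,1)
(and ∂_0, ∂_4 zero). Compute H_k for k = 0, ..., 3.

H_0: b_0 = 9 − 0 − 8 = 1; torsion from ∂_1 factors > 1: none. So H_0 ≅ Z.
H_1: b_1 = 16 − 8 − 7 = 1; torsion from ∂_2 factors > 1: none. So H_1 ≅ Z.
H_2: b_2 = 9 − 7 − 2 = 0; torsion from ∂_3 factors > 1: none. So H_2 ≅ 0.
H_3: b_3 = 2 − 2 − 0 = 0; torsion from ∂_4 factors > 1: none. So H_3 ≅ 0.

H_0 ≅ Z,  H_1 ≅ Z,  H_2 = 0,  H_3 = 0.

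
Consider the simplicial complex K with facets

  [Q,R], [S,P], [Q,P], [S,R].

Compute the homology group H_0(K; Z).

H_0 = Z.

Take the total order P < Q < R < S on the vertex set. Then K (dimension 1) consists of the simplices:

  0-simplices (4): P, Q, R, S
  1-simplices (4): PQ, PS, QR, RS

Hence C_0 ≅ Z^4, C_1 ≅ Z^4.

Boundary ∂_1: C_1 → C_0 maps an edge to its endpoints' difference, ∂[p,q] = q − p. For instance
  ∂QR = R − Q.
As a 4×4 matrix over Z this has rank 3, with invariant factors (1,1,1).

Computing H_k = (kernel of ∂_k) / (image of ∂_{k+1}):

  H_0: rank C_0 − rank ∂_1 = 4 − 3 = 1, and the invariant factors of ∂_1 are all 1, so H_0 ≅ Z.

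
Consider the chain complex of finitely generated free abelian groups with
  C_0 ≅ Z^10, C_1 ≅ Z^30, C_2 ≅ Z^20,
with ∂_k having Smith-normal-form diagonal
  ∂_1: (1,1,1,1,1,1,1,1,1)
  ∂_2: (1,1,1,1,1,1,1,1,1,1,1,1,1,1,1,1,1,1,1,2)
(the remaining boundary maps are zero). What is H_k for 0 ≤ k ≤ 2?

H_0 ≅ Z,  H_1 ≅ Z × Z/2,  H_2 = 0.

H_0: b_0 = 10 − 0 − 9 = 1; torsion from ∂_1 factors > 1: none. So H_0 ≅ Z.
H_1: b_1 = 30 − 9 − 20 = 1; torsion from ∂_2 factors > 1: [2]. So H_1 ≅ Z × Z/2.
H_2: b_2 = 20 − 20 − 0 = 0; torsion from ∂_3 factors > 1: none. So H_2 ≅ 0.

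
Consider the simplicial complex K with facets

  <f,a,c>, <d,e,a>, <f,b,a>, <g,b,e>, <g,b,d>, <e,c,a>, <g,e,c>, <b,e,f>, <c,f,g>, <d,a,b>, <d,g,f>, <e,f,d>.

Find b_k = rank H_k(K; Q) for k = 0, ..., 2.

b_0 = 1, b_1 = 0, b_2 = 0.

We work with the vertex ordering a < b < c < d < e < f < g. The simplices of K, each written with vertices in increasing order, are:

  0-simplices (7): a, b, c, d, e, f, g
  1-simplices (18): ab, ac, ad, ae, af, bd, be, bf, bg, ce, cf, cg, de, df, dg, ef, eg, fg
  2-simplices (12): abd, abf, ace, acf, ade, bdg, bef, beg, ceg, cfg, def, dfg

giving chain groups C_0 ≅ Z^7, C_1 ≅ Z^18, C_2 ≅ Z^12.

∂_1: C_1 → C_0 is given by ∂[p,q] = [q] − [p].
The 7×18 boundary matrix has rank 6 and Smith normal form diag(1,1,1,1,1,1).

Boundary ∂_2: C_2 → C_1 maps a triangle to the signed sum of its edges. For instance
  ∂ace = ce − ae + ac,
  ∂cfg = fg − cg + cf.
As a 18×12 matrix over Z this has rank 12, with invariant factors (1,1,1,1,1,1,1,1,1,1,1,2).

Computing H_k = (kernel of ∂_k) / (image of ∂_{k+1}):

  H_0: rank C_0 − rank ∂_1 = 7 − 6 = 1, and the invariant factors of ∂_1 are all 1, so H_0 ≅ Z.
  H_1: rank ker ∂_1 − rank ∂_2 = (18 − 6) − 12 = 0, and ∂_2 has invariant factor 2 > 1, so H_1 ≅ Z/2.
  H_2: rank ker ∂_2 − rank ∂_3 = (12 − 12) − 0 = 0, and there is no ∂_3, so H_2 ≅ 0.

As a check, the Euler characteristic is 7 − 18 + 12 = 1, which agrees with 1 − 0 + 0 = 1.

Hence the Betti numbers are b_0 = 1, b_1 = 0, b_2 = 0.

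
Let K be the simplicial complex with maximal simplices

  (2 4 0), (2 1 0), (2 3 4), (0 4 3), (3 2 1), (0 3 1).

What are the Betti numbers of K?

We work with the vertex ordering 0 < 1 < 2 < 3 < 4. The simplices of K, each written with vertices in increasing order, are:

  0-simplices (5): [0], [1], [2], [3], [4]
  1-simplices (9): [0,1], [0,2], [0,3], [0,4], [1,2], [1,3], [2,3], [2,4], [3,4]
  2-simplices (6): [0,1,2], [0,1,3], [0,2,4], [0,3,4], [1,2,3], [2,3,4]

Hence C_0 ≅ Z^5, C_1 ≅ Z^9, C_2 ≅ Z^6.

∂_1: C_1 → C_0 is given by ∂[p,q] = [q] − [p]. For instance
  ∂[0,3] = [3] − [0].
As a 5×9 matrix over Z this has rank 4, with invariant factors (1,1,1,1).

∂_2: C_2 → C_1 acts by ∂[p,q,r] = [q,r] − [p,r] + [p,q]. For instance
  ∂[1,2,3] = [2,3] − [1,3] + [1,2],
  ∂[0,3,4] = [3,4] − [0,4] + [0,3].
The 9×6 boundary matrix has rank 5 and Smith normal form diag(1,1,1,1,1).

Reading off H_k = ker ∂_k / im ∂_{k+1}:

  H_0: rank C_0 − rank ∂_1 = 5 − 4 = 1, and the invariant factors of ∂_1 are all 1, so H_0 ≅ Z.
  H_1: rank ker ∂_1 − rank ∂_2 = (9 − 4) − 5 = 0, and the invariant factors of ∂_2 are all 1, so H_1 ≅ 0.
  H_2: rank ker ∂_2 − rank ∂_3 = (6 − 5) − 0 = 1, and there is no ∂_3, so H_2 ≅ Z.

Hence the Betti numbers are b_0 = 1, b_1 = 0, b_2 = 1.

b_0 = 1, b_1 = 0, b_2 = 1.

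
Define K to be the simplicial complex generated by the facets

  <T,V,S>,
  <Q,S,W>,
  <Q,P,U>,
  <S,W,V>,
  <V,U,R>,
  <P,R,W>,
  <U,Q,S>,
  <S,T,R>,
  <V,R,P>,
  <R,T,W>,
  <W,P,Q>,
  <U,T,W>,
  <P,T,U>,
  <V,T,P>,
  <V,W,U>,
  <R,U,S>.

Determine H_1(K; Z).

Take the total order P < Q < R < S < T < U < V < W on the vertex set. Then K (dimension 2) consists of the simplices:

  0-simplices (8): P, Q, R, S, T, U, V, W
  1-simplices (24): PQ, PR, PT, PU, PV, PW, QS, QU, QW, RS, RT, RU, RV, RW, ST, SU, SV, SW, TU, TV, TW, UV, UW, VW
  2-simplices (16): PQU, PQW, PRV, PRW, PTU, PTV, QSU, QSW, RST, RSU, RTW, RUV, STV, SVW, TUW, UVW

Hence C_0 ≅ Z^8, C_1 ≅ Z^24, C_2 ≅ Z^16.

Boundary ∂_1: C_1 → C_0 sends each edge [p,q] (with p < q) to q − p. For instance
  ∂UV = V − U.
The resulting 8×24 matrix has rank 7, and its Smith normal form has invariant factors (1,1,1,1,1,1,1).

∂_2: C_2 → C_1 maps a triangle to the signed sum of its edges. For instance
  ∂QSW = SW − QW + QS,
  ∂PQU = QU − PU + PQ.
As a 24×16 matrix over Z this has rank 15, with invariant factors (1,1,1,1,1,1,1,1,1,1,1,1,1,1,1).

Reading off H_k = ker ∂_k / im ∂_{k+1}:

  H_1: rank ker ∂_1 − rank ∂_2 = (24 − 7) − 15 = 2, and the invariant factors of ∂_2 are all 1, so H_1 = Z^2.

H_1 = Z^2.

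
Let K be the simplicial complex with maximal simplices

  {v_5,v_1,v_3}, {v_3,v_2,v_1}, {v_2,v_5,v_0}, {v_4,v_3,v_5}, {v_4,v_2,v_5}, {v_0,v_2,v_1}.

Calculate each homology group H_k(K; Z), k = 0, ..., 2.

Take the total order v_0 < v_1 < v_2 < v_3 < v_4 < v_5 on the vertex set. Then K (dimension 2) consists of the simplices:

  0-simplices (6): [v_0], [v_1], [v_2], [v_3], [v_4], [v_5]
  1-simplices (12): [v_0,v_1], [v_0,v_2], [v_0,v_5], [v_1,v_2], [v_1,v_3], [v_1,v_5], [v_2,v_3], [v_2,v_4], [v_2,v_5], [v_3,v_4], [v_3,v_5], [v_4,v_5]
  2-simplices (6): [v_0,v_1,v_2], [v_0,v_2,v_5], [v_1,v_2,v_3], [v_1,v_3,v_5], [v_2,v_4,v_5], [v_3,v_4,v_5]

giving chain groups C_0 ≅ Z^6, C_1 ≅ Z^12, C_2 ≅ Z^6.

∂_1: C_1 → C_0 maps an edge to its endpoints' difference, ∂[p,q] = q − p. For instance
  ∂[v_1,v_5] = [v_5] − [v_1].
This gives a 6×12 integer matrix of rank 5; reducing to Smith normal form yields diagonal entries (1,1,1,1,1).

∂_2: C_2 → C_1 sends each 2-simplex [p,q,r] to [q,r] − [p,r] + [p,q]. For instance
  ∂[v_3,v_4,v_5] = [v_4,v_5] − [v_3,v_5] + [v_3,v_4],
  ∂[v_1,v_3,v_5] = [v_3,v_5] − [v_1,v_5] + [v_1,v_3].
The 12×6 boundary matrix has rank 6 and Smith normal form diag(1,1,1,1,1,1).

Now H_k = ker ∂_k / im ∂_{k+1}, so:

  H_0: rank C_0 − rank ∂_1 = 6 − 5 = 1, and the invariant factors of ∂_1 are all 1, so H_0 = Z.
  H_1: rank ker ∂_1 − rank ∂_2 = (12 − 5) − 6 = 1, and the invariant factors of ∂_2 are all 1, so H_1 = Z.
  H_2: rank ker ∂_2 − rank ∂_3 = (6 − 6) − 0 = 0, and there is no ∂_3, so H_2 = 0.

H_0 ≅ Z,  H_1 ≅ Z,  H_2 = 0.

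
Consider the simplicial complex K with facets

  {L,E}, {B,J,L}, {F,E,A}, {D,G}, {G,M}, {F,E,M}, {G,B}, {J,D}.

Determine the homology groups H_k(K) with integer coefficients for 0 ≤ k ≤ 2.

Order the vertices as A < B < D < E < F < G < J < L < M. Listing each simplex with vertices in this order, K has dimension 2 with simplices:

  0-simplices (9): A, B, D, E, F, G, J, L, M
  1-simplices (13): AE, AF, BG, BJ, BL, DG, DJ, EF, EL, EM, FM, GM, JL
  2-simplices (3): AEF, BJL, EFM

so the chain groups are C_0 ≅ Z^9, C_1 ≅ Z^13, C_2 ≅ Z^3.

The boundary map ∂_1: C_1 → C_0 maps an edge to its endpoints' difference, ∂[p,q] = q − p. For instance
  ∂AF = F − A.
As a 9×13 matrix over Z this has rank 8, with invariant factors (1,1,1,1,1,1,1,1).

The boundary map ∂_2: C_2 → C_1 maps a triangle to the signed sum of its edges. For instance
  ∂EFM = FM − EM + EF,
  ∂AEF = EF − AF + AE.
This gives a 13×3 integer matrix of rank 3; reducing to Smith normal form yields diagonal entries (1,1,1).

From H_k ≅ ker(∂_k) / im(∂_{k+1}) we obtain:

  H_0: rank C_0 − rank ∂_1 = 9 − 8 = 1, and the invariant factors of ∂_1 are all 1, so H_0 = Z.
  H_1: rank ker ∂_1 − rank ∂_2 = (13 − 8) − 3 = 2, and the invariant factors of ∂_2 are all 1, so H_1 = Z^2.
  H_2: rank ker ∂_2 − rank ∂_3 = (3 − 3) − 0 = 0, and there is no ∂_3, so H_2 = 0.

H_0 = Z,  H_1 = Z^2,  H_2 = 0.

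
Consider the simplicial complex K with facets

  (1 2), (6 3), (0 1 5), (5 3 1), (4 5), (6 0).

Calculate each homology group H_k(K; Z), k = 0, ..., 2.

H_0 ≅ Z,  H_1 ≅ Z,  H_2 = 0.

Fix the vertex order 0 < 1 < 2 < 3 < 4 < 5 < 6 and write every simplex with vertices in increasing order. Then dim K = 2 and the simplices of K are:

  0-simplices (7): [0], [1], [2], [3], [4], [5], [6]
  1-simplices (9): [0,1], [0,5], [0,6], [1,2], [1,3], [1,5], [3,5], [3,6], [4,5]
  2-simplices (2): [0,1,5], [1,3,5]

giving chain groups C_0 ≅ Z^7, C_1 ≅ Z^9, C_2 ≅ Z^2.

The boundary map ∂_1: C_1 → C_0 maps an edge to its endpoints' difference, ∂[p,q] = q − p. For instance
  ∂[1,3] = [3] − [1].
The 7×9 boundary matrix has rank 6 and Smith normal form diag(1,1,1,1,1,1).

∂_2: C_2 → C_1 maps a triangle to the signed sum of its edges. For instance
  ∂[1,3,5] = [3,5] − [1,5] + [1,3],
  ∂[0,1,5] = [1,5] − [0,5] + [0,1].
As a 9×2 matrix over Z this has rank 2, with invariant factors (1,1).

From H_k ≅ ker(∂_k) / im(∂_{k+1}) we obtain:

  H_0: rank C_0 − rank ∂_1 = 7 − 6 = 1, and the invariant factors of ∂_1 are all 1, so H_0 ≅ Z.
  H_1: rank ker ∂_1 − rank ∂_2 = (9 − 6) − 2 = 1, and the invariant factors of ∂_2 are all 1, so H_1 ≅ Z.
  H_2: rank ker ∂_2 − rank ∂_3 = (2 − 2) − 0 = 0, and there is no ∂_3, so H_2 ≅ 0.

As a check, the Euler characteristic is 7 − 9 + 2 = 0, which agrees with 1 − 1 + 0 = 0.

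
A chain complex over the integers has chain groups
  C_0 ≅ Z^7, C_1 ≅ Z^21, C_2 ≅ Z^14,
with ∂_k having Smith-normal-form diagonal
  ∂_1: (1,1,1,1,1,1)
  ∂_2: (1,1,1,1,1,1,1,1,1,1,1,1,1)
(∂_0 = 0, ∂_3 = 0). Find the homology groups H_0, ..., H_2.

H_0: b_0 = 7 − 0 − 6 = 1; torsion from ∂_1 factors > 1: none. So H_0 ≅ Z.
H_1: b_1 = 21 − 6 − 13 = 2; torsion from ∂_2 factors > 1: none. So H_1 ≅ Z^2.
H_2: b_2 = 14 − 13 − 0 = 1; torsion from ∂_3 factors > 1: none. So H_2 ≅ Z.

H_0 ≅ Z,  H_1 ≅ Z^2,  H_2 ≅ Z.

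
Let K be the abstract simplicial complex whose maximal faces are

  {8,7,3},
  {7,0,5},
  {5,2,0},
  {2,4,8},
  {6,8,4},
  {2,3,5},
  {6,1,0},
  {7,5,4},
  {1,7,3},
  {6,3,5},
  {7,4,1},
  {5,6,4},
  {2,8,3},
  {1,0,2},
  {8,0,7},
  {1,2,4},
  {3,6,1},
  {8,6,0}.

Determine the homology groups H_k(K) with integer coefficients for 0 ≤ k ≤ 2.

Order the vertices as 0 < 1 < 2 < 3 < 4 < 5 < 6 < 7 < 8. Listing each simplex with vertices in this order, K has dimension 2 with simplices:

  0-simplices (9): [0], [1], [2], [3], [4], [5], [6], [7], [8]
  1-simplices (27): (27 of them)
  2-simplices (18): [0,1,2], [0,1,6], [0,2,5], [0,5,7], [0,6,8], [0,7,8], [1,2,4], [1,3,6], [1,3,7], [1,4,7], [2,3,5], [2,3,8], [2,4,8], [3,5,6], [3,7,8], [4,5,6], [4,5,7], [4,6,8]

giving chain groups C_0 ≅ Z^9, C_1 ≅ Z^27, C_2 ≅ Z^18.

The boundary map ∂_1: C_1 → C_0 is given by ∂[p,q] = [q] − [p]. For instance
  ∂[6,8] = [8] − [6].
As a 9×27 matrix over Z this has rank 8, with invariant factors (1,1,1,1,1,1,1,1).

The boundary map ∂_2: C_2 → C_1 sends each 2-simplex [p,q,r] to [q,r] − [p,r] + [p,q]. For instance
  ∂[1,3,7] = [3,7] − [1,7] + [1,3],
  ∂[0,1,6] = [1,6] − [0,6] + [0,1].
The resulting 27×18 matrix has rank 17, and its Smith normal form has invariant factors (1,1,1,1,1,1,1,1,1,1,1,1,1,1,1,1,1).

From H_k ≅ ker(∂_k) / im(∂_{k+1}) we obtain:

  H_0: rank C_0 − rank ∂_1 = 9 − 8 = 1, and the invariant factors of ∂_1 are all 1, so H_0 = Z.
  H_1: rank ker ∂_1 − rank ∂_2 = (27 − 8) − 17 = 2, and the invariant factors of ∂_2 are all 1, so H_1 = Z^2.
  H_2: rank ker ∂_2 − rank ∂_3 = (18 − 17) − 0 = 1, and there is no ∂_3, so H_2 = Z.

H_0 ≅ Z,  H_1 ≅ Z^2,  H_2 ≅ Z.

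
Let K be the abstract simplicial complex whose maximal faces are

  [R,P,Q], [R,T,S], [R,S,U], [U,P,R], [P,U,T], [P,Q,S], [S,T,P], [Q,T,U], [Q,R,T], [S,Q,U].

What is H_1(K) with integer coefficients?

Order the vertices as P < Q < R < S < T < U. Listing each simplex with vertices in this order, K has dimension 2 with simplices:

  0-simplices (6): P, Q, R, S, T, U
  1-simplices (15): PQ, PR, PS, PT, PU, QR, QS, QT, QU, RS, RT, RU, ST, SU, TU
  2-simplices (10): PQR, PQS, PRU, PST, PTU, QRT, QSU, QTU, RST, RSU

so the chain groups are C_0 ≅ Z^6, C_1 ≅ Z^15, C_2 ≅ Z^10.

Boundary ∂_1: C_1 → C_0 sends each edge [p,q] (with p < q) to q − p. For instance
  ∂QS = S − Q.
The resulting 6×15 matrix has rank 5, and its Smith normal form has invariant factors (1,1,1,1,1).

∂_2: C_2 → C_1 sends each 2-simplex [p,q,r] to [q,r] − [p,r] + [p,q]. For instance
  ∂QSU = SU − QU + QS,
  ∂PST = ST − PT + PS.
The 15×10 boundary matrix has rank 10 and Smith normal form diag(1,1,1,1,1,1,1,1,1,2).

Computing H_k = (kernel of ∂_k) / (image of ∂_{k+1}):

  H_1: rank ker ∂_1 − rank ∂_2 = (15 − 5) − 10 = 0, and ∂_2 has invariant factor 2 > 1, so H_1 ≅ Z/2.

(K is a triangulation of the real projective plane RP^2.)

H_1 = Z/2.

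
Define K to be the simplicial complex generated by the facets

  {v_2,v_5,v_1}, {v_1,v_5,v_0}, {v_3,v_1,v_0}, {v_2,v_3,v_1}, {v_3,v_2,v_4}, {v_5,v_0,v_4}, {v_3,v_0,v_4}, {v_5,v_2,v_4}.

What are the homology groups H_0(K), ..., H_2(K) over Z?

H_0 = Z,  H_1 = 0,  H_2 = Z.

K has 6 vertices, 12 edges, 8 triangles.
rank ∂_0 = 0, rank ∂_1 = 5 ⇒ b_0 = 6 − 0 − 5 = 1; all invariant factors of ∂_1 are 1 so no torsion. So H_0 = Z.
rank ∂_1 = 5, rank ∂_2 = 7 ⇒ b_1 = 12 − 5 − 7 = 0; all invariant factors of ∂_2 are 1 so no torsion. So H_1 = 0.
rank ∂_2 = 7, rank ∂_3 = 0 ⇒ b_2 = 8 − 7 − 0 = 1. So H_2 = Z.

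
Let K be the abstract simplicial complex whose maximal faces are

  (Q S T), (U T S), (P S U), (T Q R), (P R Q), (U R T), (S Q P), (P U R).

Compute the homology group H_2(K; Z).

H_2 = Z.

Order the vertices as P < Q < R < S < T < U. Listing each simplex with vertices in this order, K has dimension 2 with simplices:

  0-simplices (6): P, Q, R, S, T, U
  1-simplices (12): PQ, PR, PS, PU, QR, QS, QT, RT, RU, ST, SU, TU
  2-simplices (8): PQR, PQS, PRU, PSU, QRT, QST, RTU, STU

giving chain groups C_0 ≅ Z^6, C_1 ≅ Z^12, C_2 ≅ Z^8.

The boundary map ∂_1: C_1 → C_0 sends each edge [p,q] (with p < q) to q − p.
This gives a 6×12 integer matrix of rank 5; reducing to Smith normal form yields diagonal entries (1,1,1,1,1).

Boundary ∂_2: C_2 → C_1 sends each 2-simplex [p,q,r] to [q,r] − [p,r] + [p,q]. For instance
  ∂QRT = RT − QT + QR,
  ∂QST = ST − QT + QS.
As a 12×8 matrix over Z this has rank 7, with invariant factors (1,1,1,1,1,1,1).

Reading off H_k = ker ∂_k / im ∂_{k+1}:

  H_2: rank ker ∂_2 − rank ∂_3 = (8 − 7) − 0 = 1, and there is no ∂_3, so H_2 = Z.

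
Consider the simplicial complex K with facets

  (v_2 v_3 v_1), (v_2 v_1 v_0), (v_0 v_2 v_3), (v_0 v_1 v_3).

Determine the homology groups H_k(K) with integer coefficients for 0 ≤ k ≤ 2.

Order the vertices as v_0 < v_1 < v_2 < v_3. Listing each simplex with vertices in this order, K has dimension 2 with simplices:

  0-simplices (4): [v_0], [v_1], [v_2], [v_3]
  1-simplices (6): [v_0,v_1], [v_0,v_2], [v_0,v_3], [v_1,v_2], [v_1,v_3], [v_2,v_3]
  2-simplices (4): [v_0,v_1,v_2], [v_0,v_1,v_3], [v_0,v_2,v_3], [v_1,v_2,v_3]

giving chain groups C_0 ≅ Z^4, C_1 ≅ Z^6, C_2 ≅ Z^4.

∂_1: C_1 → C_0 is given by ∂[p,q] = [q] − [p]. For instance
  ∂[v_0,v_2] = [v_2] − [v_0].
This gives a 4×6 integer matrix of rank 3; reducing to Smith normal form yields diagonal entries (1,1,1).

∂_2: C_2 → C_1 acts by ∂[p,q,r] = [q,r] − [p,r] + [p,q]. For instance
  ∂[v_1,v_2,v_3] = [v_2,v_3] − [v_1,v_3] + [v_1,v_2],
  ∂[v_0,v_2,v_3] = [v_2,v_3] − [v_0,v_3] + [v_0,v_2].
The 6×4 boundary matrix has rank 3 and Smith normal form diag(1,1,1).

Computing H_k = (kernel of ∂_k) / (image of ∂_{k+1}):

  H_0: rank C_0 − rank ∂_1 = 4 − 3 = 1, and the invariant factors of ∂_1 are all 1, so H_0 = Z.
  H_1: rank ker ∂_1 − rank ∂_2 = (6 − 3) − 3 = 0, and the invariant factors of ∂_2 are all 1, so H_1 = 0.
  H_2: rank ker ∂_2 − rank ∂_3 = (4 − 3) − 0 = 1, and there is no ∂_3, so H_2 = Z.

As a check, the Euler characteristic is 4 − 6 + 4 = 2, which agrees with 1 − 0 + 1 = 2.
(K is a triangulation of the 2-sphere S^2.)

H_0 ≅ Z,  H_1 = 0,  H_2 ≅ Z.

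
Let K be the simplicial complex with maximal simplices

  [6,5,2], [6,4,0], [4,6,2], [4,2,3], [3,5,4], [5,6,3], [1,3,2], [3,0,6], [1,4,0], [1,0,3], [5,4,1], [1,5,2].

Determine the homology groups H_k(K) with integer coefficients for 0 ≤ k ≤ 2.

H_0 ≅ Z,  H_1 ≅ Z/2,  H_2 = 0.

Take the total order 0 < 1 < 2 < 3 < 4 < 5 < 6 on the vertex set. Then K (dimension 2) consists of the simplices:

  0-simplices (7): [0], [1], [2], [3], [4], [5], [6]
  1-simplices (18): [0,1], [0,3], [0,4], [0,6], [1,2], [1,3], [1,4], [1,5], [2,3], [2,4], [2,5], [2,6], [3,4], [3,5], [3,6], [4,5], [4,6], [5,6]
  2-simplices (12): [0,1,3], [0,1,4], [0,3,6], [0,4,6], [1,2,3], [1,2,5], [1,4,5], [2,3,4], [2,4,6], [2,5,6], [3,4,5], [3,5,6]

so the chain groups are C_0 ≅ Z^7, C_1 ≅ Z^18, C_2 ≅ Z^12.

The boundary map ∂_1: C_1 → C_0 is given by ∂[p,q] = [q] − [p].
As a 7×18 matrix over Z this has rank 6, with invariant factors (1,1,1,1,1,1).

Boundary ∂_2: C_2 → C_1 sends each 2-simplex [p,q,r] to [q,r] − [p,r] + [p,q]. For instance
  ∂[1,4,5] = [4,5] − [1,5] + [1,4],
  ∂[1,2,3] = [2,3] − [1,3] + [1,2].
As a 18×12 matrix over Z this has rank 12, with invariant factors (1,1,1,1,1,1,1,1,1,1,1,2).

Now H_k = ker ∂_k / im ∂_{k+1}, so:

  H_0: rank C_0 − rank ∂_1 = 7 − 6 = 1, and the invariant factors of ∂_1 are all 1, so H_0 = Z.
  H_1: rank ker ∂_1 − rank ∂_2 = (18 − 6) − 12 = 0, and ∂_2 has invariant factor 2 > 1, so H_1 = Z/2.
  H_2: rank ker ∂_2 − rank ∂_3 = (12 − 12) − 0 = 0, and there is no ∂_3, so H_2 = 0.

As a check, the Euler characteristic is 7 − 18 + 12 = 1, which agrees with 1 − 0 + 0 = 1.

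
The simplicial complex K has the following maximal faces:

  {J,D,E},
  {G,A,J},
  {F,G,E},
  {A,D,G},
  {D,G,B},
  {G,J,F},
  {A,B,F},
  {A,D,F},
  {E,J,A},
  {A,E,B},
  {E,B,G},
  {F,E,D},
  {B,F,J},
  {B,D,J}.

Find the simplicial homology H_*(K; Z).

H_0 ≅ Z,  H_1 ≅ Z^2,  H_2 ≅ Z.

Fix the vertex order A < B < D < E < F < G < J and write every simplex with vertices in increasing order. Then dim K = 2 and the simplices of K are:

  0-simplices (7): A, B, D, E, F, G, J
  1-simplices (21): AB, AD, AE, AF, AG, AJ, BD, BE, BF, BG, BJ, DE, DF, DG, DJ, EF, EG, EJ, FG, FJ, GJ
  2-simplices (14): ABE, ABF, ADF, ADG, AEJ, AGJ, BDG, BDJ, BEG, BFJ, DEF, DEJ, EFG, FGJ

so the chain groups are C_0 ≅ Z^7, C_1 ≅ Z^21, C_2 ≅ Z^14.

∂_1: C_1 → C_0 sends each edge [p,q] (with p < q) to q − p. For instance
  ∂AF = F − A.
The resulting 7×21 matrix has rank 6, and its Smith normal form has invariant factors (1,1,1,1,1,1).

∂_2: C_2 → C_1 sends each 2-simplex [p,q,r] to [q,r] − [p,r] + [p,q]. For instance
  ∂BDG = DG − BG + BD,
  ∂BEG = EG − BG + BE.
As a 21×14 matrix over Z this has rank 13, with invariant factors (1,1,1,1,1,1,1,1,1,1,1,1,1).

Computing H_k = (kernel of ∂_k) / (image of ∂_{k+1}):

  H_0: rank C_0 − rank ∂_1 = 7 − 6 = 1, and the invariant factors of ∂_1 are all 1, so H_0 = Z.
  H_1: rank ker ∂_1 − rank ∂_2 = (21 − 6) − 13 = 2, and the invariant factors of ∂_2 are all 1, so H_1 = Z^2.
  H_2: rank ker ∂_2 − rank ∂_3 = (14 − 13) − 0 = 1, and there is no ∂_3, so H_2 = Z.

(K is a triangulation of the torus T^2.)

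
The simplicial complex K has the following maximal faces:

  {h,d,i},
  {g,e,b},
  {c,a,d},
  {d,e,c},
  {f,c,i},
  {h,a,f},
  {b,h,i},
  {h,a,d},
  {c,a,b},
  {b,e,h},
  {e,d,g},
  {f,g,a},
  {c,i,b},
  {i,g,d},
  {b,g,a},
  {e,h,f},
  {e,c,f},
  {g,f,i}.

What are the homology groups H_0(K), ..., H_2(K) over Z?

H_0 = Z,  H_1 = Z^2,  H_2 = Z.

K has 9 vertices, 27 edges, 18 triangles.
rank ∂_0 = 0, rank ∂_1 = 8 ⇒ b_0 = 9 − 0 − 8 = 1; all invariant factors of ∂_1 are 1 so no torsion. So H_0 ≅ Z.
rank ∂_1 = 8, rank ∂_2 = 17 ⇒ b_1 = 27 − 8 − 17 = 2; all invariant factors of ∂_2 are 1 so no torsion. So H_1 ≅ Z^2.
rank ∂_2 = 17, rank ∂_3 = 0 ⇒ b_2 = 18 − 17 − 0 = 1. So H_2 ≅ Z.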